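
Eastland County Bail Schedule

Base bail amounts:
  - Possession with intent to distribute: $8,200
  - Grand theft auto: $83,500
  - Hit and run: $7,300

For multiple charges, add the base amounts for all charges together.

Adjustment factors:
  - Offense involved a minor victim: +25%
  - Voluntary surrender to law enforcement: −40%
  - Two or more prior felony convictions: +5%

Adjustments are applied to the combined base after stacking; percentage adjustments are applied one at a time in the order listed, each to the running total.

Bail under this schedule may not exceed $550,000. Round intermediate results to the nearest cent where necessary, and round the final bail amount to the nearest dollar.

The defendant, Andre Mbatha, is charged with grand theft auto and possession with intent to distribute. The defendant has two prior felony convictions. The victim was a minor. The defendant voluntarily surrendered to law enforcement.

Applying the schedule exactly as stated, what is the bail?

Base amounts from the schedule: grand theft auto $83,500; possession with intent to distribute $8,200.
Stacking rule: sum of all bases. $83,500 + $8,200 = $91,700.
Offense involved a minor victim (+25%): $91,700 × 1.25 = $114,625.
Voluntary surrender to law enforcement (−40%): $114,625 × 0.6 = $68,775.
Two or more prior felony convictions (+5%): $68,775 × 1.05 = $72,213.75.
$72,213.75 is within the $550,000 maximum.
Rounded to the nearest dollar: $72,214.

$72,214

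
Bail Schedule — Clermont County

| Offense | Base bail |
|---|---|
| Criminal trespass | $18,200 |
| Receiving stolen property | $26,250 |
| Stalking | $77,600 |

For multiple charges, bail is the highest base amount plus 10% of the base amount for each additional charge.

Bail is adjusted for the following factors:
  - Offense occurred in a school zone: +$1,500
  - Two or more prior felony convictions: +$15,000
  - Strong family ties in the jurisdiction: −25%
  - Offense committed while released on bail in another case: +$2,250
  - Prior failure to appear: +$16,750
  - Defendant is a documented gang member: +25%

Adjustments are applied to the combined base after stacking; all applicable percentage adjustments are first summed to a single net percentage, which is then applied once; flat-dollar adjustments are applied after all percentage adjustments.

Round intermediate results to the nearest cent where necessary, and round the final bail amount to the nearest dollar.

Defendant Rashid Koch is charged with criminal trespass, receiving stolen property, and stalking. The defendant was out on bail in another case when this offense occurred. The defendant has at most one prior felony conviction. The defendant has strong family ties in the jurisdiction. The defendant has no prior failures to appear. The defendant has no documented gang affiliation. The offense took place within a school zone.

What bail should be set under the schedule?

$65,284

Base amounts from the schedule: criminal trespass $18,200; receiving stolen property $26,250; stalking $77,600.
Stacking rule: highest base plus 10% of each additional charge. Highest is stalking at $77,600. Additional: $18,200 × 10% = $1,820; $26,250 × 10% = $2,625. Combined base = $77,600 + $4,445 = $82,045.
Strong family ties in the jurisdiction (−25%): $82,045 × 0.75 = $61,533.75.
Offense occurred in a school zone (+$1,500 flat): $61,533.75 + $1,500 = $63,033.75.
Offense committed while released on bail in another case (+$2,250 flat): $63,033.75 + $2,250 = $65,283.75.
Rounded to the nearest dollar: $65,284.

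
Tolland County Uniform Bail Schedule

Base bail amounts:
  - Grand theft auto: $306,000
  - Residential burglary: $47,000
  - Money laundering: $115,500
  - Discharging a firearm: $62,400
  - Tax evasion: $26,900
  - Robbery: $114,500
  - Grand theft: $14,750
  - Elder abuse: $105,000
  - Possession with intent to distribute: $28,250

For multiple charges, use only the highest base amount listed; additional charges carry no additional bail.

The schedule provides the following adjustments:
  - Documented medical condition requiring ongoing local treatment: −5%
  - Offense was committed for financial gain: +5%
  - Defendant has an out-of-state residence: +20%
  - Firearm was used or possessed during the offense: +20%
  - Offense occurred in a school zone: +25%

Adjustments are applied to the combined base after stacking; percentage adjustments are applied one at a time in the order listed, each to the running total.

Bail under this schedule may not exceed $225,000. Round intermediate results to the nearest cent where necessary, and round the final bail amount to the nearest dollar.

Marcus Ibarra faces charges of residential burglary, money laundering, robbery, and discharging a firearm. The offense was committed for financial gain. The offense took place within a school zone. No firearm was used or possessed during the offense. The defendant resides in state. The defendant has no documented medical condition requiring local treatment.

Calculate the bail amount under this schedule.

$151,594

Base amounts from the schedule: residential burglary $47,000; money laundering $115,500; robbery $114,500; discharging a firearm $62,400.
Stacking rule: use the highest base only. Highest is money laundering at $115,500. Combined base = $115,500.
Offense was committed for financial gain (+5%): $115,500 × 1.05 = $121,275.
Offense occurred in a school zone (+25%): $121,275 × 1.25 = $151,593.75.
$151,593.75 is within the $225,000 maximum.
Rounded to the nearest dollar: $151,594.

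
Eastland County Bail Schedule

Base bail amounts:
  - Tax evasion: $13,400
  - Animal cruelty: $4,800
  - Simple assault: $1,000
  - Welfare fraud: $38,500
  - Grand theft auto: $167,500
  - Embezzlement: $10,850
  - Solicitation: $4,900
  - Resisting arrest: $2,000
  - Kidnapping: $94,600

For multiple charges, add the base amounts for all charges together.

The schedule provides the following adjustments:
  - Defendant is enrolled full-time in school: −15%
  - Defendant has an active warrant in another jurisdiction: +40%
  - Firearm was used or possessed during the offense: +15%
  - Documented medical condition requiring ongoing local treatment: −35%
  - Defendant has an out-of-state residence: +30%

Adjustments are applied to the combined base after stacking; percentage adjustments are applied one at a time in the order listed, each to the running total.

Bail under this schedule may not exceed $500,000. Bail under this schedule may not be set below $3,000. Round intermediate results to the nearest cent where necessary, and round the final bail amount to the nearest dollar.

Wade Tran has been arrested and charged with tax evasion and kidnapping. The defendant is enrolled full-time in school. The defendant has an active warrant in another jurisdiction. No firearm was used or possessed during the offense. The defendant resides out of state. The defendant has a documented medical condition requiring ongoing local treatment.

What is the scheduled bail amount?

$108,599

Base amounts from the schedule: tax evasion $13,400; kidnapping $94,600.
Stacking rule: sum of all bases. $13,400 + $94,600 = $108,000.
Defendant is enrolled full-time in school (−15%): $108,000 × 0.85 = $91,800.
Defendant has an active warrant in another jurisdiction (+40%): $91,800 × 1.4 = $128,520.
Documented medical condition requiring ongoing local treatment (−35%): $128,520 × 0.65 = $83,538.
Defendant has an out-of-state residence (+30%): $83,538 × 1.3 = $108,599.40.
$108,599.40 is within the $500,000 maximum.
$108,599.40 is at or above the $3,000 minimum.
Rounded to the nearest dollar: $108,599.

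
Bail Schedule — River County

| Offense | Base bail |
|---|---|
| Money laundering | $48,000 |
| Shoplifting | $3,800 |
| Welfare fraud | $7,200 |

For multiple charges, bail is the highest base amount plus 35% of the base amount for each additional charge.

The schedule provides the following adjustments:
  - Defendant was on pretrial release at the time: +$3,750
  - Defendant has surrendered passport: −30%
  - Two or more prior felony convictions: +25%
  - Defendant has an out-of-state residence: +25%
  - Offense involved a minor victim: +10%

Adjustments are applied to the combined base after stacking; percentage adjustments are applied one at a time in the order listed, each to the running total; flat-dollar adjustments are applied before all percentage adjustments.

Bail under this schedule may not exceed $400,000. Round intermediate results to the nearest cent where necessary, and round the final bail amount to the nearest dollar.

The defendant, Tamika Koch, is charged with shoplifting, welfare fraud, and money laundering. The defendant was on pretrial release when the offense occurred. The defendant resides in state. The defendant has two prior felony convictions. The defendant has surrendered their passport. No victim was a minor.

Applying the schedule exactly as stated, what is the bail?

$48,650

Base amounts from the schedule: shoplifting $3,800; welfare fraud $7,200; money laundering $48,000.
Stacking rule: highest base plus 35% of each additional charge. Highest is money laundering at $48,000. Additional: $3,800 × 35% = $1,330; $7,200 × 35% = $2,520. Combined base = $48,000 + $3,850 = $51,850.
Defendant was on pretrial release at the time (+$3,750 flat): $51,850 + $3,750 = $55,600.
Defendant has surrendered passport (−30%): $55,600 × 0.7 = $38,920.
Two or more prior felony convictions (+25%): $38,920 × 1.25 = $48,650.
$48,650 is within the $400,000 maximum.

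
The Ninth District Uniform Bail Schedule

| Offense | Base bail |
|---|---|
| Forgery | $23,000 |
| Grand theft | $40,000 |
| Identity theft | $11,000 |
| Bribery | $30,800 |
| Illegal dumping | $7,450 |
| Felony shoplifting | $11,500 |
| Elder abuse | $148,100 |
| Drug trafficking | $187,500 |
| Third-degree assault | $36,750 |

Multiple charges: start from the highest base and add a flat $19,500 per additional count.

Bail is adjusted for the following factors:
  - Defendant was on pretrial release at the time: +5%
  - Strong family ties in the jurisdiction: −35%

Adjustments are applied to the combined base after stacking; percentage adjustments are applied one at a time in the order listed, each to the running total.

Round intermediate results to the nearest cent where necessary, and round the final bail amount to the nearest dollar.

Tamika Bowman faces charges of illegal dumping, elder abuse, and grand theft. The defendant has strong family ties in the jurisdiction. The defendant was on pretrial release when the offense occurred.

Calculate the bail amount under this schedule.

$127,696

Base amounts from the schedule: illegal dumping $7,450; elder abuse $148,100; grand theft $40,000.
Stacking rule: highest base plus $19,500 per additional charge. Highest is elder abuse at $148,100; 2 additional charges → +$39,000. Combined base = $187,100.
Defendant was on pretrial release at the time (+5%): $187,100 × 1.05 = $196,455.
Strong family ties in the jurisdiction (−35%): $196,455 × 0.65 = $127,695.75.
Rounded to the nearest dollar: $127,696.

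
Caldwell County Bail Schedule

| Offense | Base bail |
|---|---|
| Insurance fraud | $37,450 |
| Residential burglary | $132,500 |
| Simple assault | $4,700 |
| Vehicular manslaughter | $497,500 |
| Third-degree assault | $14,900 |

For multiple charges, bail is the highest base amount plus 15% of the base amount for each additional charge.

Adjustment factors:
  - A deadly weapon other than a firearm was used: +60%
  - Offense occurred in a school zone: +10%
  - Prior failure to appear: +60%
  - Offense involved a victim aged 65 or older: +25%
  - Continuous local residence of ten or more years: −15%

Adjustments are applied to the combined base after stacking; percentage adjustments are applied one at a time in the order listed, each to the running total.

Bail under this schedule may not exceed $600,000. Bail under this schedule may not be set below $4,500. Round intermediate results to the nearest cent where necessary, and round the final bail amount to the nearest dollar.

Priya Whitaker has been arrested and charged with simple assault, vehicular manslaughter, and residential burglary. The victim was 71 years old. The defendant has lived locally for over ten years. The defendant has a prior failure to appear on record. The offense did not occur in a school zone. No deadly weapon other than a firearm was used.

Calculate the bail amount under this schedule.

Base amounts from the schedule: simple assault $4,700; vehicular manslaughter $497,500; residential burglary $132,500.
Stacking rule: highest base plus 15% of each additional charge. Highest is vehicular manslaughter at $497,500. Additional: $4,700 × 15% = $705; $132,500 × 15% = $19,875. Combined base = $497,500 + $20,580 = $518,080.
Prior failure to appear (+60%): $518,080 × 1.6 = $828,928.
Offense involved a victim aged 65 or older (+25%): $828,928 × 1.25 = $1,036,160.
Continuous local residence of ten or more years (−15%): $1,036,160 × 0.85 = $880,736.
Result $880,736 exceeds the maximum of $600,000; bail is capped at $600,000.
$600,000 is at or above the $4,500 minimum.

$600,000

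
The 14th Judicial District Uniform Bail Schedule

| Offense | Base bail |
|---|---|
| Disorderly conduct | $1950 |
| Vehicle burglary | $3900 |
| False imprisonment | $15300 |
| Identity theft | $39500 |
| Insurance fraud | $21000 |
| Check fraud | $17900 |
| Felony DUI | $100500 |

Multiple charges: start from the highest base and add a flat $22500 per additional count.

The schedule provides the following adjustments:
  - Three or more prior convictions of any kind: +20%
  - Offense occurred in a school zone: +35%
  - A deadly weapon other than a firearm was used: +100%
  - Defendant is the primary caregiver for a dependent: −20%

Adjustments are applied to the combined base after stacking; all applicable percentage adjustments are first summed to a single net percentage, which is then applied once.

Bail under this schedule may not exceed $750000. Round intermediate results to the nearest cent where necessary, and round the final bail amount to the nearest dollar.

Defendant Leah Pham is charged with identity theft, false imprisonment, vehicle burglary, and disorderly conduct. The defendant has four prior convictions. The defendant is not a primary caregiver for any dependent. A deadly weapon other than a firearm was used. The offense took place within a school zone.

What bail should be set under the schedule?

Base amounts from the schedule: identity theft $39500; false imprisonment $15300; vehicle burglary $3900; disorderly conduct $1950.
Stacking rule: highest base plus $22500 per additional charge. Highest is identity theft at $39500; 3 additional charges → +$67500. Combined base = $107000.
Net percentage adjustment: +20% +35% +100% = +155%. $107000 × 2.55 = $272850.
$272850 is within the $750000 maximum.

$272850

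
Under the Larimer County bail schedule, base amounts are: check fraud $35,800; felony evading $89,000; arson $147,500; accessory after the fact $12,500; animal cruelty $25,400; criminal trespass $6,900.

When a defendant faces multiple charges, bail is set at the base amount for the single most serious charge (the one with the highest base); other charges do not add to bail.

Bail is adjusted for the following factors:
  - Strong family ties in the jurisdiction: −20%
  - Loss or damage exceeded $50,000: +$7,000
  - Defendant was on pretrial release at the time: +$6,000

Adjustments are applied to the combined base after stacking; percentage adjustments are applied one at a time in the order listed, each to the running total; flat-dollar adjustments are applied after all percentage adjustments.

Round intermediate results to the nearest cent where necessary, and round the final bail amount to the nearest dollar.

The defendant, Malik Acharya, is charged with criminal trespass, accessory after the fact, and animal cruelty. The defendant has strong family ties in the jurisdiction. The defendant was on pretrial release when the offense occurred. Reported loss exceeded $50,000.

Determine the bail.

$33,320

Base amounts from the schedule: criminal trespass $6,900; accessory after the fact $12,500; animal cruelty $25,400.
Stacking rule: use the highest base only. Highest is animal cruelty at $25,400. Combined base = $25,400.
Strong family ties in the jurisdiction (−20%): $25,400 × 0.8 = $20,320.
Loss or damage exceeded $50,000 (+$7,000 flat): $20,320 + $7,000 = $27,320.
Defendant was on pretrial release at the time (+$6,000 flat): $27,320 + $6,000 = $33,320.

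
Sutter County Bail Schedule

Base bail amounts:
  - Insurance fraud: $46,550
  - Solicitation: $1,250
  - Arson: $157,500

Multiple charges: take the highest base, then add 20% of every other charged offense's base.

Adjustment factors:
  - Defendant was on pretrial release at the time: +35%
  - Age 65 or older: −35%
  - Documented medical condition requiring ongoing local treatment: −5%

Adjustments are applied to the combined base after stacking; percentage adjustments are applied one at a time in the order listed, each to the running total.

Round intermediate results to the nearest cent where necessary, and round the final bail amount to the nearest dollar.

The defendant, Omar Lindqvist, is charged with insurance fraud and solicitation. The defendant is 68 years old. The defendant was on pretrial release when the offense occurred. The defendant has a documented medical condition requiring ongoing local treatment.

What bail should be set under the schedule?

$39,014

Base amounts from the schedule: insurance fraud $46,550; solicitation $1,250.
Stacking rule: highest base plus 20% of each additional charge. Highest is insurance fraud at $46,550. Additional: $1,250 × 20% = $250. Combined base = $46,550 + $250 = $46,800.
Defendant was on pretrial release at the time (+35%): $46,800 × 1.35 = $63,180.
Age 65 or older (−35%): $63,180 × 0.65 = $41,067.
Documented medical condition requiring ongoing local treatment (−5%): $41,067 × 0.95 = $39,013.65.
Rounded to the nearest dollar: $39,014.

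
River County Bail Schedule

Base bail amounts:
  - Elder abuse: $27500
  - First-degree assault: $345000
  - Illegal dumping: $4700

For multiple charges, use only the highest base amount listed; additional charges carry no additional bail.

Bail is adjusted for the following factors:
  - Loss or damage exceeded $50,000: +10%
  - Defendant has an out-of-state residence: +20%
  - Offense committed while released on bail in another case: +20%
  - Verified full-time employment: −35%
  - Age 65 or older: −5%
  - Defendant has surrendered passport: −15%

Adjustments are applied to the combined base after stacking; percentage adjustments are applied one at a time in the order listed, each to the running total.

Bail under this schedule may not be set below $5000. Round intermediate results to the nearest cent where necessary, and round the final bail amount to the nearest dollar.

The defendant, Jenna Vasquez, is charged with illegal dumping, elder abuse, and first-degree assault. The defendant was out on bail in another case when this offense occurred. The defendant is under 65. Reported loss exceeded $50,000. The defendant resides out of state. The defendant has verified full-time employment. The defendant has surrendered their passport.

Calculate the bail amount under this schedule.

$301930

Base amounts from the schedule: illegal dumping $4700; elder abuse $27500; first-degree assault $345000.
Stacking rule: use the highest base only. Highest is first-degree assault at $345000. Combined base = $345000.
Loss or damage exceeded $50,000 (+10%): $345000 × 1.1 = $379500.
Defendant has an out-of-state residence (+20%): $379500 × 1.2 = $455400.
Offense committed while released on bail in another case (+20%): $455400 × 1.2 = $546480.
Verified full-time employment (−35%): $546480 × 0.65 = $355212.
Defendant has surrendered passport (−15%): $355212 × 0.85 = $301930.20.
$301930.20 is at or above the $5000 minimum.
Rounded to the nearest dollar: $301930.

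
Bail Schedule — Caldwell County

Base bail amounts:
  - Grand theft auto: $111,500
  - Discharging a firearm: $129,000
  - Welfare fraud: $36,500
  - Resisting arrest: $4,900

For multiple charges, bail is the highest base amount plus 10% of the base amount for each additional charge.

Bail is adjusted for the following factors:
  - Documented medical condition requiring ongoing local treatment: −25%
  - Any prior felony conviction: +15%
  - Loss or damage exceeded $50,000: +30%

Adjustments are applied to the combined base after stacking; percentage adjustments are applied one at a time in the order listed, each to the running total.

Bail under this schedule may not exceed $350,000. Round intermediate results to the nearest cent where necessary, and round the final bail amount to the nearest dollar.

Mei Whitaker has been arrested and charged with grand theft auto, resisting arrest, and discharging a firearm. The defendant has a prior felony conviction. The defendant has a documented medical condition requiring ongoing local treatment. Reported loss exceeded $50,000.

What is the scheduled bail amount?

$157,693

Base amounts from the schedule: grand theft auto $111,500; resisting arrest $4,900; discharging a firearm $129,000.
Stacking rule: highest base plus 10% of each additional charge. Highest is discharging a firearm at $129,000. Additional: $111,500 × 10% = $11,150; $4,900 × 10% = $490. Combined base = $129,000 + $11,640 = $140,640.
Documented medical condition requiring ongoing local treatment (−25%): $140,640 × 0.75 = $105,480.
Any prior felony conviction (+15%): $105,480 × 1.15 = $121,302.
Loss or damage exceeded $50,000 (+30%): $121,302 × 1.3 = $157,692.60.
$157,692.60 is within the $350,000 maximum.
Rounded to the nearest dollar: $157,693.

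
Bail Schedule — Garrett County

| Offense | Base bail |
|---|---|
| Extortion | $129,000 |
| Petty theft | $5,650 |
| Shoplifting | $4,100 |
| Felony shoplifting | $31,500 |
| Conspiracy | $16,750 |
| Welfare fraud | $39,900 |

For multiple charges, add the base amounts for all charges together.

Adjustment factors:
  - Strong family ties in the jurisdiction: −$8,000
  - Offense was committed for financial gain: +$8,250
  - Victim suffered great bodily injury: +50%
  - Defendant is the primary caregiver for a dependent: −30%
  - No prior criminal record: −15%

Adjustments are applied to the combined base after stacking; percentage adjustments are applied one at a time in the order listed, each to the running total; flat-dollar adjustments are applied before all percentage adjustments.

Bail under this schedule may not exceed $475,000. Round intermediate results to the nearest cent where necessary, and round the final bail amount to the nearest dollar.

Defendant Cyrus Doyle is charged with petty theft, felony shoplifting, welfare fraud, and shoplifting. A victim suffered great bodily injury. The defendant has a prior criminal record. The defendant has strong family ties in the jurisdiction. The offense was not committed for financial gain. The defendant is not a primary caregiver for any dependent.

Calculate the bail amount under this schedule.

Base amounts from the schedule: petty theft $5,650; felony shoplifting $31,500; welfare fraud $39,900; shoplifting $4,100.
Stacking rule: sum of all bases. $5,650 + $31,500 + $39,900 + $4,100 = $81,150.
Strong family ties in the jurisdiction (−$8,000 flat): $81,150 − $8,000 = $73,150.
Victim suffered great bodily injury (+50%): $73,150 × 1.5 = $109,725.
$109,725 is within the $475,000 maximum.

$109,725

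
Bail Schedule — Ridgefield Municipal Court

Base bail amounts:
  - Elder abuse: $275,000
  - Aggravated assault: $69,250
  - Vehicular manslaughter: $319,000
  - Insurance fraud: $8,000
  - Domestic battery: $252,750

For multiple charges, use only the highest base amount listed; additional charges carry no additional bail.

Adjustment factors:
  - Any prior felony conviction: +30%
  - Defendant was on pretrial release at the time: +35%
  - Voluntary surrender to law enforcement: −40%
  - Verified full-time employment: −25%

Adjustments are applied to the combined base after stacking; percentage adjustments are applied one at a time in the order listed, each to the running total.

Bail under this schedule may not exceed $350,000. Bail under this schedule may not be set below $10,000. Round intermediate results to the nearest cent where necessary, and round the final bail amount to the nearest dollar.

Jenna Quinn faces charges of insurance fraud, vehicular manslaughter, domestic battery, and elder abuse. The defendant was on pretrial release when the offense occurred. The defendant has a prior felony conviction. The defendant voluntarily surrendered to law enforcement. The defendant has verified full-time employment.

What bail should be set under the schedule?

$251,930

Base amounts from the schedule: insurance fraud $8,000; vehicular manslaughter $319,000; domestic battery $252,750; elder abuse $275,000.
Stacking rule: use the highest base only. Highest is vehicular manslaughter at $319,000. Combined base = $319,000.
Any prior felony conviction (+30%): $319,000 × 1.3 = $414,700.
Defendant was on pretrial release at the time (+35%): $414,700 × 1.35 = $559,845.
Voluntary surrender to law enforcement (−40%): $559,845 × 0.6 = $335,907.
Verified full-time employment (−25%): $335,907 × 0.75 = $251,930.25.
$251,930.25 is within the $350,000 maximum.
$251,930.25 is at or above the $10,000 minimum.
Rounded to the nearest dollar: $251,930.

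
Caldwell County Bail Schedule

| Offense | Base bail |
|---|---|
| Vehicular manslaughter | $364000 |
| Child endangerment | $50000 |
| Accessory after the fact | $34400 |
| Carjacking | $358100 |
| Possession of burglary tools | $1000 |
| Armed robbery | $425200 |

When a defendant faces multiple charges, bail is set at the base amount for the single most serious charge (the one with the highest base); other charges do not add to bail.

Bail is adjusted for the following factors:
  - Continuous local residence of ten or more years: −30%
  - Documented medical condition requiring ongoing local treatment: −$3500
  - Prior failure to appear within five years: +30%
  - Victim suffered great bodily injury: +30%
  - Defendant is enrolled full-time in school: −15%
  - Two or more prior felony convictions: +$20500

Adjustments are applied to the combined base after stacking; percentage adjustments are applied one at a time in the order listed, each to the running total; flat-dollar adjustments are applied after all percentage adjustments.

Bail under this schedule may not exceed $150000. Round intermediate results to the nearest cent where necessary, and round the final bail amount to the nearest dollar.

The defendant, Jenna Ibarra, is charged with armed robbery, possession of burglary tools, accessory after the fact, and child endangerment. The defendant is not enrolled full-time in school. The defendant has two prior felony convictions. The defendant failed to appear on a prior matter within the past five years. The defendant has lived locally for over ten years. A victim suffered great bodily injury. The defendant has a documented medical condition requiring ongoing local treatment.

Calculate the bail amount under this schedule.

$150000

Base amounts from the schedule: armed robbery $425200; possession of burglary tools $1000; accessory after the fact $34400; child endangerment $50000.
Stacking rule: use the highest base only. Highest is armed robbery at $425200. Combined base = $425200.
Continuous local residence of ten or more years (−30%): $425200 × 0.7 = $297640.
Prior failure to appear within five years (+30%): $297640 × 1.3 = $386932.
Victim suffered great bodily injury (+30%): $386932 × 1.3 = $503011.60.
Documented medical condition requiring ongoing local treatment (−$3500 flat): $503011.60 − $3500 = $499511.60.
Two or more prior felony convictions (+$20500 flat): $499511.60 + $20500 = $520011.60.
Result $520011.60 exceeds the maximum of $150000; bail is capped at $150000.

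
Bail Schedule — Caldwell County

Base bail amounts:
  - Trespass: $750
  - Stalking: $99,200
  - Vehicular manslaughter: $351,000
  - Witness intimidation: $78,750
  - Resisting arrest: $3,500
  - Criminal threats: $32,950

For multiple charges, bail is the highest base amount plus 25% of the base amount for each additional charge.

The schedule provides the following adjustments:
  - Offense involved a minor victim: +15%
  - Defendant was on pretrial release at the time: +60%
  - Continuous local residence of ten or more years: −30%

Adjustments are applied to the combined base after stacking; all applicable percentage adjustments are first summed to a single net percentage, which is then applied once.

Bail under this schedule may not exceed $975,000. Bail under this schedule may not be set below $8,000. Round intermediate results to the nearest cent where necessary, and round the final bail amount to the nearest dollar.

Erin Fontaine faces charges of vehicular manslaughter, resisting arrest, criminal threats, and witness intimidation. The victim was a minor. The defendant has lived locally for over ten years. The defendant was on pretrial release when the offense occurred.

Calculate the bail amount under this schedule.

$550,710

Base amounts from the schedule: vehicular manslaughter $351,000; resisting arrest $3,500; criminal threats $32,950; witness intimidation $78,750.
Stacking rule: highest base plus 25% of each additional charge. Highest is vehicular manslaughter at $351,000. Additional: $3,500 × 25% = $875; $32,950 × 25% = $8,237.50; $78,750 × 25% = $19,687.50. Combined base = $351,000 + $28,800 = $379,800.
Net percentage adjustment: +15% +60% −30% = +45%. $379,800 × 1.45 = $550,710.
$550,710 is within the $975,000 maximum.
$550,710 is at or above the $8,000 minimum.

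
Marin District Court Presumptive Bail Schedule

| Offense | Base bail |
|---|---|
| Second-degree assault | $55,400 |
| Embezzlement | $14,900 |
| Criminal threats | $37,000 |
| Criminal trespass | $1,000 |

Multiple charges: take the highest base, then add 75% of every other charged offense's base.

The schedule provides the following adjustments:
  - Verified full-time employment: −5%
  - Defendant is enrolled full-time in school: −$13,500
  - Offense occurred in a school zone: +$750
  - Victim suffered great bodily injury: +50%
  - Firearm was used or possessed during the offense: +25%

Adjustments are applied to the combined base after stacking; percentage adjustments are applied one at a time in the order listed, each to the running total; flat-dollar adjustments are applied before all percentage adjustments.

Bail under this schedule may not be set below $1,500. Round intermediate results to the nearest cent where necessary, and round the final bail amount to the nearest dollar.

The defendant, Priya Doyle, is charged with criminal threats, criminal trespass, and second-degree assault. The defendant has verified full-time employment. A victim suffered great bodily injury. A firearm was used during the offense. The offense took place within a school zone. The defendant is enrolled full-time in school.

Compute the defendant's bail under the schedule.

$126,736

Base amounts from the schedule: criminal threats $37,000; criminal trespass $1,000; second-degree assault $55,400.
Stacking rule: highest base plus 75% of each additional charge. Highest is second-degree assault at $55,400. Additional: $37,000 × 75% = $27,750; $1,000 × 75% = $750. Combined base = $55,400 + $28,500 = $83,900.
Defendant is enrolled full-time in school (−$13,500 flat): $83,900 − $13,500 = $70,400.
Offense occurred in a school zone (+$750 flat): $70,400 + $750 = $71,150.
Verified full-time employment (−5%): $71,150 × 0.95 = $67,592.50.
Victim suffered great bodily injury (+50%): $67,592.50 × 1.5 = $101,388.75.
Firearm was used or possessed during the offense (+25%): $101,388.75 × 1.25 = $126,735.94.
$126,735.94 is at or above the $1,500 minimum.
Rounded to the nearest dollar: $126,736.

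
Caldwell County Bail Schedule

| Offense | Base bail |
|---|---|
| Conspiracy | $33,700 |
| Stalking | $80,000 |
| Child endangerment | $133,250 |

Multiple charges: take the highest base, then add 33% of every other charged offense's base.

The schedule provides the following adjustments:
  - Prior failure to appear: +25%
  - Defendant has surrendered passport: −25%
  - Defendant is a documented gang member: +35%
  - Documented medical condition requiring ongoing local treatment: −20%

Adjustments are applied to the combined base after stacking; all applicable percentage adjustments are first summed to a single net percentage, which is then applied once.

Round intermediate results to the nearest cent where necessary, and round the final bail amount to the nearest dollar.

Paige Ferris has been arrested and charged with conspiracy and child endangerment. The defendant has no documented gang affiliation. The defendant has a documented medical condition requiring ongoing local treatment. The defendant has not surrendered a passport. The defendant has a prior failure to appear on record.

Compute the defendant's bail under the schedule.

Base amounts from the schedule: conspiracy $33,700; child endangerment $133,250.
Stacking rule: highest base plus 33% of each additional charge. Highest is child endangerment at $133,250. Additional: $33,700 × 33% = $11,121. Combined base = $133,250 + $11,121 = $144,371.
Net percentage adjustment: +25% −20% = +5%. $144,371 × 1.05 = $151,589.55.
Rounded to the nearest dollar: $151,590.

$151,590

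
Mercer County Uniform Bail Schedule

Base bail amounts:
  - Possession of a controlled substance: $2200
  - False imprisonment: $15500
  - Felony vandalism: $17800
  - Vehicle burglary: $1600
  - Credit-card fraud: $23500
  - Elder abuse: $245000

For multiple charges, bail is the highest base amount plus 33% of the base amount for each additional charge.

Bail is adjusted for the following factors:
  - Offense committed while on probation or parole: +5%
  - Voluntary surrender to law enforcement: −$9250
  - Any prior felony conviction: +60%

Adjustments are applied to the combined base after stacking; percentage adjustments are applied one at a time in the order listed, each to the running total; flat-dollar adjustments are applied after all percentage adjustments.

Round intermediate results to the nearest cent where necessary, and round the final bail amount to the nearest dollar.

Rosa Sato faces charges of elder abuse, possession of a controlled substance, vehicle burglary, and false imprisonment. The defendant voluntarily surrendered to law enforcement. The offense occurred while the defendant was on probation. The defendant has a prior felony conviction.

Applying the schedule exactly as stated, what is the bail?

$413050

Base amounts from the schedule: elder abuse $245000; possession of a controlled substance $2200; vehicle burglary $1600; false imprisonment $15500.
Stacking rule: highest base plus 33% of each additional charge. Highest is elder abuse at $245000. Additional: $2200 × 33% = $726; $1600 × 33% = $528; $15500 × 33% = $5115. Combined base = $245000 + $6369 = $251369.
Offense committed while on probation or parole (+5%): $251369 × 1.05 = $263937.45.
Any prior felony conviction (+60%): $263937.45 × 1.6 = $422299.92.
Voluntary surrender to law enforcement (−$9250 flat): $422299.92 − $9250 = $413049.92.
Rounded to the nearest dollar: $413050.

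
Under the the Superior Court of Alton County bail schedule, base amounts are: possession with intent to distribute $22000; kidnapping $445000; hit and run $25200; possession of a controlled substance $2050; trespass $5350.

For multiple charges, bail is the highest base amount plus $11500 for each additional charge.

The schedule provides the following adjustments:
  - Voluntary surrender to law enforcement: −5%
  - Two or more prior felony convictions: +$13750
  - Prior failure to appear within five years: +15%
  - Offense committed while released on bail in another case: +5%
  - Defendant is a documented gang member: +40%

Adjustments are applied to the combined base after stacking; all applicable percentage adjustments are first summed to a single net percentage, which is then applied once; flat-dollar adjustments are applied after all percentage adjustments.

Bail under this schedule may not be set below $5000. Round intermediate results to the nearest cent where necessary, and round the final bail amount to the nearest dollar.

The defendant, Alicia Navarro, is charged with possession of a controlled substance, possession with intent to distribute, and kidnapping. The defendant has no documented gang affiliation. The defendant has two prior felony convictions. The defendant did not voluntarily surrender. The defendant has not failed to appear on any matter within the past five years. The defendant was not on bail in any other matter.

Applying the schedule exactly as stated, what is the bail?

Base amounts from the schedule: possession of a controlled substance $2050; possession with intent to distribute $22000; kidnapping $445000.
Stacking rule: highest base plus $11500 per additional charge. Highest is kidnapping at $445000; 2 additional charges → +$23000. Combined base = $468000.
Two or more prior felony convictions (+$13750 flat): $468000 + $13750 = $481750.
$481750 is at or above the $5000 minimum.

$481750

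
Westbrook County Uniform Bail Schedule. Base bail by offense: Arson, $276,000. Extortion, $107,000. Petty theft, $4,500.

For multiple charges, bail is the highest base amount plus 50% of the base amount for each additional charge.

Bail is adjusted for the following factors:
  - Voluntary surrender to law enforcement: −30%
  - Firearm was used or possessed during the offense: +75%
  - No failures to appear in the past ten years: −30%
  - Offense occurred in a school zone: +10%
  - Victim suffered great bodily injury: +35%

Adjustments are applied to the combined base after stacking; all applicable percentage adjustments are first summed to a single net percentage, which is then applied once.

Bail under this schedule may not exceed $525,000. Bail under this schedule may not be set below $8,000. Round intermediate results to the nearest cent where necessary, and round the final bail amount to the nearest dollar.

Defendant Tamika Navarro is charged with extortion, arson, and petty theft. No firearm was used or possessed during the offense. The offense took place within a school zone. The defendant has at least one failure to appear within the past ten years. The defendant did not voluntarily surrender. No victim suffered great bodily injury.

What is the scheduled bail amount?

Base amounts from the schedule: extortion $107,000; arson $276,000; petty theft $4,500.
Stacking rule: highest base plus 50% of each additional charge. Highest is arson at $276,000. Additional: $107,000 × 50% = $53,500; $4,500 × 50% = $2,250. Combined base = $276,000 + $55,750 = $331,750.
Offense occurred in a school zone (+10%): $331,750 × 1.1 = $364,925.
$364,925 is within the $525,000 maximum.
$364,925 is at or above the $8,000 minimum.

$364,925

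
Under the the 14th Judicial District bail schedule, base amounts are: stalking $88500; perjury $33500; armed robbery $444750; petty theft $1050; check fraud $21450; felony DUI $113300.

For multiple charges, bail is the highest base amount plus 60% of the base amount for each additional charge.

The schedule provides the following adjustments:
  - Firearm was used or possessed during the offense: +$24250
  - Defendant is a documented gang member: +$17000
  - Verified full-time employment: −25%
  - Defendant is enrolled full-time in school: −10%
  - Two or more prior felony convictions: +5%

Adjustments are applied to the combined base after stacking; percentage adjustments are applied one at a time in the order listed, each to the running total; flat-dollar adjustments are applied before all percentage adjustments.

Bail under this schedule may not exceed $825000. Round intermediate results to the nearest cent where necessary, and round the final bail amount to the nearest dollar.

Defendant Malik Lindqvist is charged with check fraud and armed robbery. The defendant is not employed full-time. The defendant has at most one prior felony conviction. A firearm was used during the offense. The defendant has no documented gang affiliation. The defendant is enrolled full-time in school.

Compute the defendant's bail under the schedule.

Base amounts from the schedule: check fraud $21450; armed robbery $444750.
Stacking rule: highest base plus 60% of each additional charge. Highest is armed robbery at $444750. Additional: $21450 × 60% = $12870. Combined base = $444750 + $12870 = $457620.
Firearm was used or possessed during the offense (+$24250 flat): $457620 + $24250 = $481870.
Defendant is enrolled full-time in school (−10%): $481870 × 0.9 = $433683.
$433683 is within the $825000 maximum.

$433683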